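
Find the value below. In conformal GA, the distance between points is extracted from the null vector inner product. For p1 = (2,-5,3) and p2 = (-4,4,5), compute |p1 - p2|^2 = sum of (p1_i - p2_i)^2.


p1 - p2 = (6, -9, -2)
|p1 - p2|^2 = 6^2 + (-9)^2 + (-2)^2
= 36 + 81 + 4
= 121


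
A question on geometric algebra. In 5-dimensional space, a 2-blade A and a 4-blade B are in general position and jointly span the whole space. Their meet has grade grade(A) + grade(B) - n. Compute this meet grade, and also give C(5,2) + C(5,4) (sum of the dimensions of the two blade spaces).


Meet grade = grade(A) + grade(B) - n
= 2 + 4 - 5 = 1
C(5,2) = 10
C(5,4) = 5
dim_A + dim_B = 10 + 5 = 15


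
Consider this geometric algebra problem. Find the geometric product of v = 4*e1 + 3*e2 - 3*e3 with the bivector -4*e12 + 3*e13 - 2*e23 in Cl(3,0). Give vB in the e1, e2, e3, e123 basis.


vB has grade-1 (vector) and grade-3 (trivector) parts: vB = (v _| B) + (v ^ B).
Vector part <vB>_1:
  e1: -v2*b12 - v3*b13 = -(3)*(-4) - (-3)*(3) = 21
  e2: v1*b12 - v3*b23 = (4)*(-4) - (-3)*(-2) = -22
  e3: v1*b13 + v2*b23 = (4)*(3) + (3)*(-2) = 6
Trivector part <vB>_3:
  e123: v1*b23 - v2*b13 + v3*b12 = (4)*(-2) - (3)*(3) + (-3)*(-4) = -5
vB = 21*e1 - 22*e2 + 6*e3 - 5*e123


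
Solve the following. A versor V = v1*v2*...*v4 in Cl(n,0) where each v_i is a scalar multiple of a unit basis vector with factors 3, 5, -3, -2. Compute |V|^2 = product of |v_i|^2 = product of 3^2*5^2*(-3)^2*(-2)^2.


Each vector v_i has |v_i|^2 = s_i^2
Squared scales: 3^2 = 9, 5^2 = 25, (-3)^2 = 9, (-2)^2 = 4
|V|^2 = 9 * 25 * 9 * 4
= 8100


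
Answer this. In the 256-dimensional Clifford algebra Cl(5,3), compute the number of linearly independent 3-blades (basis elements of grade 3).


Number of grade-k basis blades in Cl(p,q) with n = p + q is C(n, k).
n = 5 + 3 = 8
C(8, 3) = 8! / (3! * 5!)
= 40320 / (6 * 120)
= 56


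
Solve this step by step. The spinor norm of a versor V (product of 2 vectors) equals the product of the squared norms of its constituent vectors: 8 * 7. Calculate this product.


Spinor norm N(V) = |v1|^2 * |v2|^2 * ... * |v2|^2
= 8 * 7
Running product: 8, 56
N(V) = 56


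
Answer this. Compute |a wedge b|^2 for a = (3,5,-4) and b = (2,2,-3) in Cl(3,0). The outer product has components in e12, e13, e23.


a wedge b = (a1*b2 - a2*b1)*e12 + (a1*b3 - a3*b1)*e13 + (a2*b3 - a3*b2)*e23
e12 coeff: 3*2 - 5*2 = 6 - 10 = -4
e13 coeff: 3*(-3) - (-4)*2 = -9 - (-8) = -1
e23 coeff: 5*(-3) - (-4)*2 = -15 - (-8) = -7
|a wedge b|^2 = (-4)^2 + (-1)^2 + (-7)^2
= 16 + 1 + 49
= 66


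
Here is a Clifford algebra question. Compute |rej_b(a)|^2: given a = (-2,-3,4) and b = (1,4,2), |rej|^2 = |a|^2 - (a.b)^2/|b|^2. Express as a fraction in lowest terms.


|a|^2 = (-2)^2 + (-3)^2 + 4^2 = 29
|b|^2 = 1^2 + 4^2 + 2^2 = 21
a . b = (-2)*1 + (-3)*4 + 4*2 = -6
(a.b)^2 = (-6)^2 = 36
|rej|^2 = 29 - 36/21
= (609 - 36)/21
= 573/21
In lowest terms: 191/7


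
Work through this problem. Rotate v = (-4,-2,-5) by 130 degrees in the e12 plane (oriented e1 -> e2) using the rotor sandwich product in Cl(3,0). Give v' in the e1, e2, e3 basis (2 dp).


Rotor R = cos(65deg) - sin(65deg)*e12
Rotation angle theta = 2 * 65 = 130 degrees in the e12 plane (e1 -> e2).
The component perpendicular to the plane (e3) is invariant: v'_3 = v3 = -5.00
cos(130deg) = -0.6428, sin(130deg) = 0.7660
v'_1 = v1*cos(theta) - v2*sin(theta) = -4*(-0.6428) - (-2)*0.7660 = 4.10
v'_2 = v1*sin(theta) + v2*cos(theta) = -4*0.7660 + (-2)*(-0.6428) = -1.78
v' = 4.10*e1 - 1.78*e2 - 5.00*e3


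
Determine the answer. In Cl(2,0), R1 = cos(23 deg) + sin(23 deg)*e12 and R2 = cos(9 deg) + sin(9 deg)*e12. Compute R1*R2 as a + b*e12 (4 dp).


Same-plane rotors commute and their half-angles add:
R1*R2 = cos(a1 + a2) + sin(a1 + a2)*e12.
a1 + a2 = 23 + 9 = 32 deg
cos(32 deg) = 0.8480
sin(32 deg) = 0.5299
R1*R2 = 0.8480 + 0.5299*e12


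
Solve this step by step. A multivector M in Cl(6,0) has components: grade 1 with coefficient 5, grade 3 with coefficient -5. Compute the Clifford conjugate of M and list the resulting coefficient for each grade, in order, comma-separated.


Clifford conjugate sign for grade k: (-1)^(k(k+1)/2)
Grade 1: (-1)^(1*2/2) = (-1)^1 = -1, coeff 5 -> -5
Grade 3: (-1)^(3*4/2) = (-1)^6 = 1, coeff -5 -> -5
Conjugated coefficients: -5, -5


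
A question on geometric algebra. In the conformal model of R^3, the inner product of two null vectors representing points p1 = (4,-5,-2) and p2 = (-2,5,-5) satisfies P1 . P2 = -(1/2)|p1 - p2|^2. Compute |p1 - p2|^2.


p1 - p2 = (6, -10, 3)
|p1 - p2|^2 = 6^2 + (-10)^2 + 3^2
= 36 + 100 + 9
= 145


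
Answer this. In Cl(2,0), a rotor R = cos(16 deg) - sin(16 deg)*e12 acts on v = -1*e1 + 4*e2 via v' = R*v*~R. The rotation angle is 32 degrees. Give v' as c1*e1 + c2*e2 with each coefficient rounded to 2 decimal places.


Rotor R = cos(16deg) - sin(16deg)*e12
Rotation angle theta = 2 * 16 = 32 degrees
v' = R*v*~R rotates v by theta.
cos(32deg) = 0.8480, sin(32deg) = 0.5299
v'_1 = -1*cos(32deg) - 4*sin(32deg)
= -1*0.8480 - 4*0.5299
= -2.97
v'_2 = -1*sin(32deg) + 4*cos(32deg)
= -1*0.5299 + 4*0.8480
= 2.86
v' = -2.97*e1 + 2.86*e2


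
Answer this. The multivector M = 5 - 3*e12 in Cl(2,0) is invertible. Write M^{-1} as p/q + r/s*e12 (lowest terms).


M = 5 - 3*e12, where e12^2 = -1.
Since M commutes with its reverse ~M = a - b*e12, M * ~M = a^2 - b^2*e12^2 = a^2 + b^2.
So M^{-1} = ~M / (a^2 + b^2) = (a - b*e12)/(a^2 + b^2).
a^2 + b^2 = 25 + 9 = 34
Scalar part = 5/34 = 5/34
Bivector coeff = 3/34 = 3/34
M^{-1} = 5/34 + 3/34*e12


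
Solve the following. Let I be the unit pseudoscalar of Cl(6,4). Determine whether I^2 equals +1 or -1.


The pseudoscalar I = e1...e_n (product of all n generators) of Cl(p,q) satisfies I^2 = (-1)^(q + n(n-1)/2).
p = 6, q = 4, n = p + q = 10
n(n-1)/2 = 10 * 9 / 2 = 45
Exponent = q + n(n-1)/2 = 4 + 45 = 49
I^2 = (-1)^49 = -1


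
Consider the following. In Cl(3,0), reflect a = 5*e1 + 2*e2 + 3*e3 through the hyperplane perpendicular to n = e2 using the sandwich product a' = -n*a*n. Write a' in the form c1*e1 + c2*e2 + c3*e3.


Reflection formula: a' = -n*a*n, with n = e2 (unit vector, n^2 = 1).
For reflection through hyperplane perp to e2:
The component along e2 flips sign, others stay.
a = (5, 2, 3)
a' = (5, -2, 3)
a' = 5*e1 - 2*e2 + 3*e3


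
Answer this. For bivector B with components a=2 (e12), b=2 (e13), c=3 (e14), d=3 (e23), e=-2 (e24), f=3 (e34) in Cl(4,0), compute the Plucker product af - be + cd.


Plucker relation: af - be + cd
a*f = 2*3 = 6
b*e = 2*(-2) = -4
c*d = 3*3 = 9
af - be + cd = 6 - (-4) + 9
= 19


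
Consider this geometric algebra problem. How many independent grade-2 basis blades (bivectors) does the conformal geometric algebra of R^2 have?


The conformal model of R^2 uses Cl(3,1) with m = 2 + 2 = 4 generators.
Number of grade-2 blades = C(m, 2) = C(4, 2)
= 4*3/2 = 6


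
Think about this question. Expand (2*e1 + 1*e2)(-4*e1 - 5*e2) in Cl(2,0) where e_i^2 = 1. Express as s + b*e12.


Expand: (2*e1 + 1*e2)(-4*e1 - 5*e2)
= 2*(-4)*e1e1 + 2*(-5)*e1e2 + 1*(-4)*e2e1 + 1*(-5)*e2e2
Using e1^2 = e2^2 = 1, e2e1 = -e1e2:
Scalar part s = 2*(-4) + 1*(-5) = -8 + (-5) = -13
Bivector part b = 2*(-5) - 1*(-4) = -10 - (-4) = -6
uv = -13 - 6*e12


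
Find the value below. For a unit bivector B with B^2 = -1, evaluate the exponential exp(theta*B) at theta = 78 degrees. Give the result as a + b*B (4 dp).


For a unit bivector B with B^2 = -1, the exponential series gives
e^(theta*B) = cos(theta) + sin(theta)*B (the GA analogue of Euler's formula).
theta = 78 degrees = 1.361357 rad
cos(78 deg) = 0.2079
sin(78 deg) = 0.9781
exp(theta*B) = 0.2079 + 0.9781*B


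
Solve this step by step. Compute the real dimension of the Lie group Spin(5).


Spin(n) double-covers SO(n); both have Lie algebra so(n) of dimension n(n-1)/2.
n = 5
n(n-1) = 5 * 4 = 20
dim Spin(5) = 20/2 = 10


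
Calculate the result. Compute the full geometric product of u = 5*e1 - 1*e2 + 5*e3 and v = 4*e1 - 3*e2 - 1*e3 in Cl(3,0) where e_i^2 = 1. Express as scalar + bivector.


In Cl(3,0): e_i^2 = 1, e_ie_j = -e_je_i for i != j.
Scalar part = u . v = 5*4 + (-1)*(-3) + 5*(-1)
= 20 + 3 + (-5) = 18
e12 coeff = 5*(-3) - (-1)*4 = -15 - (-4) = -11
e13 coeff = 5*(-1) - 5*4 = -5 - 20 = -25
e23 coeff = (-1)*(-1) - 5*(-3) = 1 - (-15) = 16
uv = 18 - 11*e12 - 25*e13 + 16*e23


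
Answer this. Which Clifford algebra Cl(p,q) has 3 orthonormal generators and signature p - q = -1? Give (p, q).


We need p + q = 3 and p - q = -1.
Adding: 2p = 3 + (-1) = 2, so p = 1.
Then q = 3 - 1 = 2.
(p, q) = (1, 2)


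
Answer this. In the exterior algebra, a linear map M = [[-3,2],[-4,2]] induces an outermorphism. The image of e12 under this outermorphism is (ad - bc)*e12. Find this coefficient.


The outermorphism of a linear map f sends e1^e2 to f(e1)^f(e2).
f(e1) = -3*e1 - 4*e2
f(e2) = 2*e1 + 2*e2
f(e1) ^ f(e2) = (-3*e1 - 4*e2) ^ (2*e1 + 2*e2)
= (-3)*2*e12 + (-4)*2*e21
= (-6 - (-8))*e12
= 2*e12
Coefficient = 2


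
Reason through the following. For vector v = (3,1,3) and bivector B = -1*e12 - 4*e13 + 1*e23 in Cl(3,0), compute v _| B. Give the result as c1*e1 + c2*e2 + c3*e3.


Left contraction v _| B = <vB>_1 (grade-1 part of the geometric product vB).
Using e1_|e12 = e2, e2_|e12 = -e1, e1_|e13 = e3, e3_|e13 = -e1, e2_|e23 = e3, e3_|e23 = -e2:
e1 coeff: -v2*b12 - v3*b13 = -(1)*(-1) - (3)*(-4) = 13
e2 coeff: v1*b12 - v3*b23 = (3)*(-1) - (3)*(1) = -6
e3 coeff: v1*b13 + v2*b23 = (3)*(-4) + (1)*(1) = -11
v _| B = 13*e1 - 6*e2 - 11*e3


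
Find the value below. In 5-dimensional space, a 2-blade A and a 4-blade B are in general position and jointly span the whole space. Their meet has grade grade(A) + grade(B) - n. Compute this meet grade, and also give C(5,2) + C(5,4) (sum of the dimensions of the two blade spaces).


Meet grade = grade(A) + grade(B) - n
= 2 + 4 - 5 = 1
C(5,2) = 10
C(5,4) = 5
dim_A + dim_B = 10 + 5 = 15


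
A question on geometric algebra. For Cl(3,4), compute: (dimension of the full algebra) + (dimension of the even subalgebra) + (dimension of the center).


n = 3 + 4 = 7
Total dim = 2^7 = 128
Even subalgebra dim = 2^6 = 64
n is odd, so center dim = 2
Sum = 128 + 64 + 2 = 194


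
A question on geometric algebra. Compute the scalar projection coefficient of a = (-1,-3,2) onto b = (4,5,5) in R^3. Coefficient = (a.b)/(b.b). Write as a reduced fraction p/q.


Projection coefficient = (a . b) / (b . b)
a . b = (-1)*4 + (-3)*5 + 2*5
= -4 + (-15) + 10 = -9
b . b = 4^2 + 5^2 + 5^2
= 16 + 25 + 25 = 66
Coefficient = -9/66
In lowest terms: -3/22


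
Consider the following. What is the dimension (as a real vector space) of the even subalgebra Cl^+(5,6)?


Even subalgebra dimension = 2^(n-1)
n = 5 + 6 = 11
2^(11 - 1) = 2^10 = 1024
Verification: sum of C(11,k) for even k = 1 + 55 + 330 + 462 + 165 + 11 = 1024
Result = 1024


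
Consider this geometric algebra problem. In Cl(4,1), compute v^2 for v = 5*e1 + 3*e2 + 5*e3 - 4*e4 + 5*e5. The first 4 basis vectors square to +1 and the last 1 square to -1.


v^2 = sum of c_i^2 * e_i^2
Positive signature terms (e_i^2 = +1): 5^2 + 3^2 + 5^2 + (-4)^2 = 75
Negative signature terms (e_j^2 = -1): 5^2 = 25
v^2 = 75 - 25 = 50


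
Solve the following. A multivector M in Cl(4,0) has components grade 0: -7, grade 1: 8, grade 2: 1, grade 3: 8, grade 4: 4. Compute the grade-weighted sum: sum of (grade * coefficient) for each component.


Grade-weighted sum = sum of grade_k * coefficient_k
0*(-7) = 0
1*8 = 8
2*1 = 2
3*8 = 24
4*4 = 16
Total = 0 + 8 + 2 + 24 + 16 = 50


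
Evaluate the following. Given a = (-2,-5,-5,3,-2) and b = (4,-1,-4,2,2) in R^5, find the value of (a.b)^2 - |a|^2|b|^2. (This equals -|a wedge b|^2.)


a . b = (-2)*4 + (-5)*(-1) + (-5)*(-4) + 3*2 + (-2)*2
= -8 + 5 + 20 + 6 + (-4) = 19
|a|^2 = (-2)^2 + (-5)^2 + (-5)^2 + 3^2 + (-2)^2 = 67
|b|^2 = 4^2 + (-1)^2 + (-4)^2 + 2^2 + 2^2 = 41
(a.b)^2 = 19^2 = 361
|a|^2 * |b|^2 = 67 * 41 = 2747
Result = 361 - 2747 = -2386


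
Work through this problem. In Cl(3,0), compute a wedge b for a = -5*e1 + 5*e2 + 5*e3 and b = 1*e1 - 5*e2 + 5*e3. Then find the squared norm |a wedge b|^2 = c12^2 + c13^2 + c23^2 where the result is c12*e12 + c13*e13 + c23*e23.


a wedge b = (a1*b2 - a2*b1)*e12 + (a1*b3 - a3*b1)*e13 + (a2*b3 - a3*b2)*e23
e12 coeff: (-5)*(-5) - 5*1 = 25 - 5 = 20
e13 coeff: (-5)*5 - 5*1 = -25 - 5 = -30
e23 coeff: 5*5 - 5*(-5) = 25 - (-25) = 50
|a wedge b|^2 = 20^2 + (-30)^2 + 50^2
= 400 + 900 + 2500
= 3800


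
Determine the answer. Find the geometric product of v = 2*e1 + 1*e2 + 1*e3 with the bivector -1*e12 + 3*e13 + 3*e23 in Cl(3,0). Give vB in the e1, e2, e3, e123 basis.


vB has grade-1 (vector) and grade-3 (trivector) parts: vB = (v _| B) + (v ^ B).
Vector part <vB>_1:
  e1: -v2*b12 - v3*b13 = -(1)*(-1) - (1)*(3) = -2
  e2: v1*b12 - v3*b23 = (2)*(-1) - (1)*(3) = -5
  e3: v1*b13 + v2*b23 = (2)*(3) + (1)*(3) = 9
Trivector part <vB>_3:
  e123: v1*b23 - v2*b13 + v3*b12 = (2)*(3) - (1)*(3) + (1)*(-1) = 2
vB = -2*e1 - 5*e2 + 9*e3 + 2*e123


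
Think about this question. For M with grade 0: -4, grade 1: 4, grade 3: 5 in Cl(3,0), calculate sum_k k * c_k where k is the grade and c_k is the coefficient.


Grade-weighted sum = sum of grade_k * coefficient_k
0*(-4) = 0
1*4 = 4
3*5 = 15
Total = 0 + 4 + 15 = 19


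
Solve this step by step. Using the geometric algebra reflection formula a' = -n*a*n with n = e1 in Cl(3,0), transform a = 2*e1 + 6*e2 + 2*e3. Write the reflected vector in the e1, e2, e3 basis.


Reflection formula: a' = -n*a*n, with n = e1 (unit vector, n^2 = 1).
For reflection through hyperplane perp to e1:
The component along e1 flips sign, others stay.
a = (2, 6, 2)
a' = (-2, 6, 2)
a' = -2*e1 + 6*e2 + 2*e3


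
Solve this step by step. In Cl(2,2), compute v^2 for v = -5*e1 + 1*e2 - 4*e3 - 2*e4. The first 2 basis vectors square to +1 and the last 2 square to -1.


v^2 = sum of c_i^2 * e_i^2
Positive signature terms (e_i^2 = +1): (-5)^2 + 1^2 = 26
Negative signature terms (e_j^2 = -1): (-4)^2 + (-2)^2 = 20
v^2 = 26 - 20 = 6


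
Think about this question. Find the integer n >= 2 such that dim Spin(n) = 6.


dim Spin(n) = dim so(n) = n(n-1)/2.
Solve n(n-1)/2 = 6, i.e. n^2 - n - 12 = 0.
Discriminant = 1 + 8*6 = 49
n = (1 + sqrt(49))/2 = (1 + 7)/2 = 4


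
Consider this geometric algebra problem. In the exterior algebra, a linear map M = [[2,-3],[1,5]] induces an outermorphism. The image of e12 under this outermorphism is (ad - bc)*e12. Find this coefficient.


The outermorphism of a linear map f sends e1^e2 to f(e1)^f(e2).
f(e1) = 2*e1 + 1*e2
f(e2) = -3*e1 + 5*e2
f(e1) ^ f(e2) = (2*e1 + 1*e2) ^ (-3*e1 + 5*e2)
= 2*5*e12 + 1*(-3)*e21
= (10 - (-3))*e12
= 13*e12
Coefficient = 13


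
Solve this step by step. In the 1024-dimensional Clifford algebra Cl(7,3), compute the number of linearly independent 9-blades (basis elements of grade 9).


Number of grade-k basis blades in Cl(p,q) with n = p + q is C(n, k).
n = 7 + 3 = 10
C(10, 9) = 10! / (9! * 1!)
= 3628800 / (362880 * 1)
= 10


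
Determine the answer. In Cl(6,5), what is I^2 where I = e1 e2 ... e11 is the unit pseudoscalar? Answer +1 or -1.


The pseudoscalar I = e1...e_n (product of all n generators) of Cl(p,q) satisfies I^2 = (-1)^(q + n(n-1)/2).
p = 6, q = 5, n = p + q = 11
n(n-1)/2 = 11 * 10 / 2 = 55
Exponent = q + n(n-1)/2 = 5 + 55 = 60
I^2 = (-1)^60 = +1


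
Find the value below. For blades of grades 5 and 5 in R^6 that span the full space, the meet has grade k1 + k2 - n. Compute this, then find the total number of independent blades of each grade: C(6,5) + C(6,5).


Meet grade = grade(A) + grade(B) - n
= 5 + 5 - 6 = 4
C(6,5) = 6
C(6,5) = 6
dim_A + dim_B = 6 + 6 = 12


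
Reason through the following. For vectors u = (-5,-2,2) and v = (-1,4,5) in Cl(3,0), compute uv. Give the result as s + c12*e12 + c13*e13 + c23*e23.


In Cl(3,0): e_i^2 = 1, e_ie_j = -e_je_i for i != j.
Scalar part = u . v = (-5)*(-1) + (-2)*4 + 2*5
= 5 + (-8) + 10 = 7
e12 coeff = (-5)*4 - (-2)*(-1) = -20 - 2 = -22
e13 coeff = (-5)*5 - 2*(-1) = -25 - (-2) = -23
e23 coeff = (-2)*5 - 2*4 = -10 - 8 = -18
uv = 7 - 22*e12 - 23*e13 - 18*e23


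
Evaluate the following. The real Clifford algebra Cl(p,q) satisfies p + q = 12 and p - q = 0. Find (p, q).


We need p + q = 12 and p - q = 0.
Adding: 2p = 12 + 0 = 12, so p = 6.
Then q = 12 - 6 = 6.
(p, q) = (6, 6)


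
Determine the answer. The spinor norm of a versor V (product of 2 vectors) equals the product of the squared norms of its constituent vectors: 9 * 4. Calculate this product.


Spinor norm N(V) = |v1|^2 * |v2|^2 * ... * |v2|^2
= 9 * 4
Running product: 9, 36
N(V) = 36


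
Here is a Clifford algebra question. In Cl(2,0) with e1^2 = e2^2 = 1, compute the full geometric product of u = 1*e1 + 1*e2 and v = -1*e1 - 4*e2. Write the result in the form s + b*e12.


Expand: (1*e1 + 1*e2)(-1*e1 - 4*e2)
= 1*(-1)*e1e1 + 1*(-4)*e1e2 + 1*(-1)*e2e1 + 1*(-4)*e2e2
Using e1^2 = e2^2 = 1, e2e1 = -e1e2:
Scalar part s = 1*(-1) + 1*(-4) = -1 + (-4) = -5
Bivector part b = 1*(-4) - 1*(-1) = -4 - (-1) = -3
uv = -5 - 3*e12


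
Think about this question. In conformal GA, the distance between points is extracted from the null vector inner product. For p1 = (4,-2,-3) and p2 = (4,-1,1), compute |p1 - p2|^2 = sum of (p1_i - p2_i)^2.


p1 - p2 = (0, -1, -4)
|p1 - p2|^2 = 0^2 + (-1)^2 + (-4)^2
= 0 + 1 + 16
= 17


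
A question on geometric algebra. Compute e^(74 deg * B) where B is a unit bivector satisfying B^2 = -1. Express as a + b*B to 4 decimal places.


For a unit bivector B with B^2 = -1, the exponential series gives
e^(theta*B) = cos(theta) + sin(theta)*B (the GA analogue of Euler's formula).
theta = 74 degrees = 1.291544 rad
cos(74 deg) = 0.2756
sin(74 deg) = 0.9613
exp(theta*B) = 0.2756 + 0.9613*B


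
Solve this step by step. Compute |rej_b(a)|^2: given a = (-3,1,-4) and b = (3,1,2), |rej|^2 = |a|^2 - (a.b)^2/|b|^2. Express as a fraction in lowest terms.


|a|^2 = (-3)^2 + 1^2 + (-4)^2 = 26
|b|^2 = 3^2 + 1^2 + 2^2 = 14
a . b = (-3)*3 + 1*1 + (-4)*2 = -16
(a.b)^2 = (-16)^2 = 256
|rej|^2 = 26 - 256/14
= (364 - 256)/14
= 108/14
In lowest terms: 54/7


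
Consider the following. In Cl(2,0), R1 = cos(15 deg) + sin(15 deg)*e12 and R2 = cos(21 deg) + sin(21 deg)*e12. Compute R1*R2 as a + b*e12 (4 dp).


Same-plane rotors commute and their half-angles add:
R1*R2 = cos(a1 + a2) + sin(a1 + a2)*e12.
a1 + a2 = 15 + 21 = 36 deg
cos(36 deg) = 0.8090
sin(36 deg) = 0.5878
R1*R2 = 0.8090 + 0.5878*e12


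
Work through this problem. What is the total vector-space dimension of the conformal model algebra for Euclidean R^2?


The conformal model of R^2 uses Cl(3,1): the 2 Euclidean generators plus two extra orthogonal generators e+ (e+^2 = +1) and e- (e-^2 = -1), from which the null vectors e0, einf are built.
Number of generators m = 2 + 2 = 4.
dim Cl(p,q) = 2^m = 2^4 = 16


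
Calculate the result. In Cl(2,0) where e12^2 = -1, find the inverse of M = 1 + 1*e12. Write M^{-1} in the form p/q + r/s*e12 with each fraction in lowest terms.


M = 1 + 1*e12, where e12^2 = -1.
Since M commutes with its reverse ~M = a - b*e12, M * ~M = a^2 - b^2*e12^2 = a^2 + b^2.
So M^{-1} = ~M / (a^2 + b^2) = (a - b*e12)/(a^2 + b^2).
a^2 + b^2 = 1 + 1 = 2
Scalar part = 1/2 = 1/2
Bivector coeff = -1/2 = -1/2
M^{-1} = 1/2 - 1/2*e12


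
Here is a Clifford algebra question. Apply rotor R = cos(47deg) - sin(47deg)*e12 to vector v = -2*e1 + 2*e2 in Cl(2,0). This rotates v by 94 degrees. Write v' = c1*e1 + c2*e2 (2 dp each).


Rotor R = cos(47deg) - sin(47deg)*e12
Rotation angle theta = 2 * 47 = 94 degrees
v' = R*v*~R rotates v by theta.
cos(94deg) = -0.0698, sin(94deg) = 0.9976
v'_1 = -2*cos(94deg) - 2*sin(94deg)
= -2*(-0.0698) - 2*0.9976
= -1.86
v'_2 = -2*sin(94deg) + 2*cos(94deg)
= -2*0.9976 + 2*(-0.0698)
= -2.13
v' = -1.86*e1 - 2.13*e2


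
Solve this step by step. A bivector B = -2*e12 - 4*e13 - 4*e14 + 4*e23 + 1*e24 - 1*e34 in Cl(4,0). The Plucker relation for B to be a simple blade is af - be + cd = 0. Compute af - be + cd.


Plucker relation: af - be + cd
a*f = (-2)*(-1) = 2
b*e = (-4)*1 = -4
c*d = (-4)*4 = -16
af - be + cd = 2 - (-4) + (-16)
= -10


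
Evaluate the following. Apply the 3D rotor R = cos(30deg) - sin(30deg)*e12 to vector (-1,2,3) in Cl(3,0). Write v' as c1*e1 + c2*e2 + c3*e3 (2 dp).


Rotor R = cos(30deg) - sin(30deg)*e12
Rotation angle theta = 2 * 30 = 60 degrees in the e12 plane (e1 -> e2).
The component perpendicular to the plane (e3) is invariant: v'_3 = v3 = 3.00
cos(60deg) = 0.5000, sin(60deg) = 0.8660
v'_1 = v1*cos(theta) - v2*sin(theta) = -1*0.5000 - 2*0.8660 = -2.23
v'_2 = v1*sin(theta) + v2*cos(theta) = -1*0.8660 + 2*0.5000 = 0.13
v' = -2.23*e1 + 0.13*e2 + 3.00*e3


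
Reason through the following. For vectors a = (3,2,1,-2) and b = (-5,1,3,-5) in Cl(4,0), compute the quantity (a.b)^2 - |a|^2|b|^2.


a . b = 3*(-5) + 2*1 + 1*3 + (-2)*(-5)
= -15 + 2 + 3 + 10 = 0
|a|^2 = 3^2 + 2^2 + 1^2 + (-2)^2 = 18
|b|^2 = (-5)^2 + 1^2 + 3^2 + (-5)^2 = 60
(a.b)^2 = 0^2 = 0
|a|^2 * |b|^2 = 18 * 60 = 1080
Result = 0 - 1080 = -1080


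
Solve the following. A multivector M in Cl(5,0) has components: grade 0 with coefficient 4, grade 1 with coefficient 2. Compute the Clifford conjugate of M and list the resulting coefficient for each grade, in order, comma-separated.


Clifford conjugate sign for grade k: (-1)^(k(k+1)/2)
Grade 0: (-1)^(0*1/2) = (-1)^0 = 1, coeff 4 -> 4
Grade 1: (-1)^(1*2/2) = (-1)^1 = -1, coeff 2 -> -2
Conjugated coefficients: 4, -2


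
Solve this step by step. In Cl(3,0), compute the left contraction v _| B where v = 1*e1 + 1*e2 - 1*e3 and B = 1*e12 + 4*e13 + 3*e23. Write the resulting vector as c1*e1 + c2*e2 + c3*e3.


Left contraction v _| B = <vB>_1 (grade-1 part of the geometric product vB).
Using e1_|e12 = e2, e2_|e12 = -e1, e1_|e13 = e3, e3_|e13 = -e1, e2_|e23 = e3, e3_|e23 = -e2:
e1 coeff: -v2*b12 - v3*b13 = -(1)*(1) - (-1)*(4) = 3
e2 coeff: v1*b12 - v3*b23 = (1)*(1) - (-1)*(3) = 4
e3 coeff: v1*b13 + v2*b23 = (1)*(4) + (1)*(3) = 7
v _| B = 3*e1 + 4*e2 + 7*e3


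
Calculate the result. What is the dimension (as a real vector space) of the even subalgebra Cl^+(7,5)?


Even subalgebra dimension = 2^(n-1)
n = 7 + 5 = 12
2^(12 - 1) = 2^11 = 2048
Verification: sum of C(12,k) for even k = 1 + 66 + 495 + 924 + 495 + 66 + 1 = 2048
Result = 2048


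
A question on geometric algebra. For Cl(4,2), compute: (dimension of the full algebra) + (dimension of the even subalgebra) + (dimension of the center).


n = 4 + 2 = 6
Total dim = 2^6 = 64
Even subalgebra dim = 2^5 = 32
n is even, so center dim = 1
Sum = 64 + 32 + 1 = 97


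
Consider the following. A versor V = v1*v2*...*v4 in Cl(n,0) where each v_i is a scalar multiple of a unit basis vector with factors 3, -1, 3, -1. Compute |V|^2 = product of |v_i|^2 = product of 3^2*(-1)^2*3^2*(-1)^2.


Each vector v_i has |v_i|^2 = s_i^2
Squared scales: 3^2 = 9, (-1)^2 = 1, 3^2 = 9, (-1)^2 = 1
|V|^2 = 9 * 1 * 9 * 1
= 81


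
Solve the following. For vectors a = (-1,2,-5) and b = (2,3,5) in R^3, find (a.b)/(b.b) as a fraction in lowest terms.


Projection coefficient = (a . b) / (b . b)
a . b = (-1)*2 + 2*3 + (-5)*5
= -2 + 6 + (-25) = -21
b . b = 2^2 + 3^2 + 5^2
= 4 + 9 + 25 = 38
Coefficient = -21/38
In lowest terms: -21/38


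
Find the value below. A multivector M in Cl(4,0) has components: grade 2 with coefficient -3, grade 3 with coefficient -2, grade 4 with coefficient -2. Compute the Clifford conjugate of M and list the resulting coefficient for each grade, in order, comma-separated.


Clifford conjugate sign for grade k: (-1)^(k(k+1)/2)
Grade 2: (-1)^(2*3/2) = (-1)^3 = -1, coeff -3 -> 3
Grade 3: (-1)^(3*4/2) = (-1)^6 = 1, coeff -2 -> -2
Grade 4: (-1)^(4*5/2) = (-1)^10 = 1, coeff -2 -> -2
Conjugated coefficients: 3, -2, -2


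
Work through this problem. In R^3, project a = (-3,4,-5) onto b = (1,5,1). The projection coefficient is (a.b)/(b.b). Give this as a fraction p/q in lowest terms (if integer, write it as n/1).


Projection coefficient = (a . b) / (b . b)
a . b = (-3)*1 + 4*5 + (-5)*1
= -3 + 20 + (-5) = 12
b . b = 1^2 + 5^2 + 1^2
= 1 + 25 + 1 = 27
Coefficient = 12/27
In lowest terms: 4/9


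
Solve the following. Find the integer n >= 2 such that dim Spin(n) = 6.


dim Spin(n) = dim so(n) = n(n-1)/2.
Solve n(n-1)/2 = 6, i.e. n^2 - n - 12 = 0.
Discriminant = 1 + 8*6 = 49
n = (1 + sqrt(49))/2 = (1 + 7)/2 = 4


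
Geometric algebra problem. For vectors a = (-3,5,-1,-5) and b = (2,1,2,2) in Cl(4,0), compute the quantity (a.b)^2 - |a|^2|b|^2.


a . b = (-3)*2 + 5*1 + (-1)*2 + (-5)*2
= -6 + 5 + (-2) + (-10) = -13
|a|^2 = (-3)^2 + 5^2 + (-1)^2 + (-5)^2 = 60
|b|^2 = 2^2 + 1^2 + 2^2 + 2^2 = 13
(a.b)^2 = (-13)^2 = 169
|a|^2 * |b|^2 = 60 * 13 = 780
Result = 169 - 780 = -611


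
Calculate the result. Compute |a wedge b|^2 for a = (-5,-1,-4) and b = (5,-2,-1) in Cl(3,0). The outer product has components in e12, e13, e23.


a wedge b = (a1*b2 - a2*b1)*e12 + (a1*b3 - a3*b1)*e13 + (a2*b3 - a3*b2)*e23
e12 coeff: (-5)*(-2) - (-1)*5 = 10 - (-5) = 15
e13 coeff: (-5)*(-1) - (-4)*5 = 5 - (-20) = 25
e23 coeff: (-1)*(-1) - (-4)*(-2) = 1 - 8 = -7
|a wedge b|^2 = 15^2 + 25^2 + (-7)^2
= 225 + 625 + 49
= 899


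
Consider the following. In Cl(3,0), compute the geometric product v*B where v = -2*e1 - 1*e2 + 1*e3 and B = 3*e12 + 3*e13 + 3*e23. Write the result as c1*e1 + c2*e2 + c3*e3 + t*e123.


vB has grade-1 (vector) and grade-3 (trivector) parts: vB = (v _| B) + (v ^ B).
Vector part <vB>_1:
  e1: -v2*b12 - v3*b13 = -(-1)*(3) - (1)*(3) = 0
  e2: v1*b12 - v3*b23 = (-2)*(3) - (1)*(3) = -9
  e3: v1*b13 + v2*b23 = (-2)*(3) + (-1)*(3) = -9
Trivector part <vB>_3:
  e123: v1*b23 - v2*b13 + v3*b12 = (-2)*(3) - (-1)*(3) + (1)*(3) = 0
vB = 0*e1 - 9*e2 - 9*e3 + 0*e123


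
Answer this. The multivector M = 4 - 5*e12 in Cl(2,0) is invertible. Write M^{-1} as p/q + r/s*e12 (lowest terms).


M = 4 - 5*e12, where e12^2 = -1.
Since M commutes with its reverse ~M = a - b*e12, M * ~M = a^2 - b^2*e12^2 = a^2 + b^2.
So M^{-1} = ~M / (a^2 + b^2) = (a - b*e12)/(a^2 + b^2).
a^2 + b^2 = 16 + 25 = 41
Scalar part = 4/41 = 4/41
Bivector coeff = 5/41 = 5/41
M^{-1} = 4/41 + 5/41*e12


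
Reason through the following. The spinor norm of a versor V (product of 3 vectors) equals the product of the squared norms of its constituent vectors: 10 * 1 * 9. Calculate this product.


Spinor norm N(V) = |v1|^2 * |v2|^2 * ... * |v3|^2
= 10 * 1 * 9
Running product: 10, 10, 90
N(V) = 90


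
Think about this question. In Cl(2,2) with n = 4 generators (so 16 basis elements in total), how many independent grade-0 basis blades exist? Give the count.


Number of grade-k basis blades in Cl(p,q) with n = p + q is C(n, k).
n = 2 + 2 = 4
C(4, 0) = 4! / (0! * 4!)
= 24 / (1 * 24)
= 1


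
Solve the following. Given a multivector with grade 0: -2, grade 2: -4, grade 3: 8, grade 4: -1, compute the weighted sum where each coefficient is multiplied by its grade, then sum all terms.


Grade-weighted sum = sum of grade_k * coefficient_k
0*(-2) = 0
2*(-4) = -8
3*8 = 24
4*(-1) = -4
Total = 0 + (-8) + 24 + (-4) = 12


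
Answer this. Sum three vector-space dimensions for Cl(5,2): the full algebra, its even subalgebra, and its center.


n = 5 + 2 = 7
Total dim = 2^7 = 128
Even subalgebra dim = 2^6 = 64
n is odd, so center dim = 2
Sum = 128 + 64 + 2 = 194


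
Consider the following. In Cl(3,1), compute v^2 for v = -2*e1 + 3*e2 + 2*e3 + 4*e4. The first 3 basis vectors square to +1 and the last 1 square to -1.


v^2 = sum of c_i^2 * e_i^2
Positive signature terms (e_i^2 = +1): (-2)^2 + 3^2 + 2^2 = 17
Negative signature terms (e_j^2 = -1): 4^2 = 16
v^2 = 17 - 16 = 1


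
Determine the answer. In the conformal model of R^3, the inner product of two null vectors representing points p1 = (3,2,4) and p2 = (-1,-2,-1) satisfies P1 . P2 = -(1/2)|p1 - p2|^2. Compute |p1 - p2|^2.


p1 - p2 = (4, 4, 5)
|p1 - p2|^2 = 4^2 + 4^2 + 5^2
= 16 + 16 + 25
= 57


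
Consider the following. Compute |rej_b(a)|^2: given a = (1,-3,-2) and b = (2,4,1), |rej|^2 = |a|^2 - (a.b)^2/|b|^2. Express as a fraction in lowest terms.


|a|^2 = 1^2 + (-3)^2 + (-2)^2 = 14
|b|^2 = 2^2 + 4^2 + 1^2 = 21
a . b = 1*2 + (-3)*4 + (-2)*1 = -12
(a.b)^2 = (-12)^2 = 144
|rej|^2 = 14 - 144/21
= (294 - 144)/21
= 150/21
In lowest terms: 50/7


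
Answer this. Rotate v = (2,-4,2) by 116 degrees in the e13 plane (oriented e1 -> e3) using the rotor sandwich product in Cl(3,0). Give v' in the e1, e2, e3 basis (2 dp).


Rotor R = cos(58deg) - sin(58deg)*e13
Rotation angle theta = 2 * 58 = 116 degrees in the e13 plane (e1 -> e3).
The component perpendicular to the plane (e2) is invariant: v'_2 = v2 = -4.00
cos(116deg) = -0.4384, sin(116deg) = 0.8988
v'_1 = v1*cos(theta) - v3*sin(theta) = 2*(-0.4384) - 2*0.8988 = -2.67
v'_3 = v1*sin(theta) + v3*cos(theta) = 2*0.8988 + 2*(-0.4384) = 0.92
v' = -2.67*e1 - 4.00*e2 + 0.92*e3


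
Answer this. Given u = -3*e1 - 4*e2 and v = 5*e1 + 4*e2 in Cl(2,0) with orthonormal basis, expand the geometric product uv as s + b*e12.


Expand: (-3*e1 - 4*e2)(5*e1 + 4*e2)
= (-3)*5*e1e1 + (-3)*4*e1e2 + (-4)*5*e2e1 + (-4)*4*e2e2
Using e1^2 = e2^2 = 1, e2e1 = -e1e2:
Scalar part s = (-3)*5 + (-4)*4 = -15 + (-16) = -31
Bivector part b = (-3)*4 - (-4)*5 = -12 - (-20) = 8
uv = -31 + 8*e12


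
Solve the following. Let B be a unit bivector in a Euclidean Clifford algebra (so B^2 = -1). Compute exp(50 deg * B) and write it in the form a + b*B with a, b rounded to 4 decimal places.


For a unit bivector B with B^2 = -1, the exponential series gives
e^(theta*B) = cos(theta) + sin(theta)*B (the GA analogue of Euler's formula).
theta = 50 degrees = 0.872665 rad
cos(50 deg) = 0.6428
sin(50 deg) = 0.7660
exp(theta*B) = 0.6428 + 0.7660*B


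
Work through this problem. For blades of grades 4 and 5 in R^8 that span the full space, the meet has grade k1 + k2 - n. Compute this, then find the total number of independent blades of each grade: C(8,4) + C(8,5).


Meet grade = grade(A) + grade(B) - n
= 4 + 5 - 8 = 1
C(8,4) = 70
C(8,5) = 56
dim_A + dim_B = 70 + 56 = 126


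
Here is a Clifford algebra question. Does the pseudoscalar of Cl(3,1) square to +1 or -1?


The pseudoscalar I = e1...e_n (product of all n generators) of Cl(p,q) satisfies I^2 = (-1)^(q + n(n-1)/2).
p = 3, q = 1, n = p + q = 4
n(n-1)/2 = 4 * 3 / 2 = 6
Exponent = q + n(n-1)/2 = 1 + 6 = 7
I^2 = (-1)^7 = -1


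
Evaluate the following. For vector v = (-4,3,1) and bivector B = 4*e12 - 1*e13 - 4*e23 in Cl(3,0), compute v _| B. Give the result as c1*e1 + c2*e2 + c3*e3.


Left contraction v _| B = <vB>_1 (grade-1 part of the geometric product vB).
Using e1_|e12 = e2, e2_|e12 = -e1, e1_|e13 = e3, e3_|e13 = -e1, e2_|e23 = e3, e3_|e23 = -e2:
e1 coeff: -v2*b12 - v3*b13 = -(3)*(4) - (1)*(-1) = -11
e2 coeff: v1*b12 - v3*b23 = (-4)*(4) - (1)*(-4) = -12
e3 coeff: v1*b13 + v2*b23 = (-4)*(-1) + (3)*(-4) = -8
v _| B = -11*e1 - 12*e2 - 8*e3


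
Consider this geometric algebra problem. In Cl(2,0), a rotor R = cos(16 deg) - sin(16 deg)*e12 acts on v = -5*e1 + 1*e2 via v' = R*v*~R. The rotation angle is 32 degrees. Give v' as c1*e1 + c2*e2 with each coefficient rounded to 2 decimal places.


Rotor R = cos(16deg) - sin(16deg)*e12
Rotation angle theta = 2 * 16 = 32 degrees
v' = R*v*~R rotates v by theta.
cos(32deg) = 0.8480, sin(32deg) = 0.5299
v'_1 = -5*cos(32deg) - 1*sin(32deg)
= -5*0.8480 - 1*0.5299
= -4.77
v'_2 = -5*sin(32deg) + 1*cos(32deg)
= -5*0.5299 + 1*0.8480
= -1.80
v' = -4.77*e1 - 1.80*e2


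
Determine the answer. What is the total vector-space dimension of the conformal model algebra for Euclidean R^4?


The conformal model of R^4 uses Cl(5,1): the 4 Euclidean generators plus two extra orthogonal generators e+ (e+^2 = +1) and e- (e-^2 = -1), from which the null vectors e0, einf are built.
Number of generators m = 4 + 2 = 6.
dim Cl(p,q) = 2^m = 2^6 = 64


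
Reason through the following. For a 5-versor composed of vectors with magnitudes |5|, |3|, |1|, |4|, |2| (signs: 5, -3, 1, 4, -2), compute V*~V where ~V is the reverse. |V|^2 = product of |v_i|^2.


Each vector v_i has |v_i|^2 = s_i^2
Squared scales: 5^2 = 25, (-3)^2 = 9, 1^2 = 1, 4^2 = 16, (-2)^2 = 4
|V|^2 = 25 * 9 * 1 * 16 * 4
= 14400


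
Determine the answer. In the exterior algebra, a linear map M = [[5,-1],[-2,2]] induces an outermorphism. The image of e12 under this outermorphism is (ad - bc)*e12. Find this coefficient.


The outermorphism of a linear map f sends e1^e2 to f(e1)^f(e2).
f(e1) = 5*e1 - 2*e2
f(e2) = -1*e1 + 2*e2
f(e1) ^ f(e2) = (5*e1 - 2*e2) ^ (-1*e1 + 2*e2)
= 5*2*e12 + (-2)*(-1)*e21
= (10 - 2)*e12
= 8*e12
Coefficient = 8


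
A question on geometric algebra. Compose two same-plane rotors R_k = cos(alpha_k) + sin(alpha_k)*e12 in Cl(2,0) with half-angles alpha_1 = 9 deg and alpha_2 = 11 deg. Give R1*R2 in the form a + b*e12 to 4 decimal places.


Same-plane rotors commute and their half-angles add:
R1*R2 = cos(a1 + a2) + sin(a1 + a2)*e12.
a1 + a2 = 9 + 11 = 20 deg
cos(20 deg) = 0.9397
sin(20 deg) = 0.3420
R1*R2 = 0.9397 + 0.3420*e12


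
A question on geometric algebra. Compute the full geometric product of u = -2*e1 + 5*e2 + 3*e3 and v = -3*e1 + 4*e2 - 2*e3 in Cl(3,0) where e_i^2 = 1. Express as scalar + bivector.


In Cl(3,0): e_i^2 = 1, e_ie_j = -e_je_i for i != j.
Scalar part = u . v = (-2)*(-3) + 5*4 + 3*(-2)
= 6 + 20 + (-6) = 20
e12 coeff = (-2)*4 - 5*(-3) = -8 - (-15) = 7
e13 coeff = (-2)*(-2) - 3*(-3) = 4 - (-9) = 13
e23 coeff = 5*(-2) - 3*4 = -10 - 12 = -22
uv = 20 + 7*e12 + 13*e13 - 22*e23


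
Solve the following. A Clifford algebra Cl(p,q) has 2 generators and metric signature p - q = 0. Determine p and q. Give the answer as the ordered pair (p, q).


We need p + q = 2 and p - q = 0.
Adding: 2p = 2 + 0 = 2, so p = 1.
Then q = 2 - 1 = 1.
(p, q) = (1, 1)


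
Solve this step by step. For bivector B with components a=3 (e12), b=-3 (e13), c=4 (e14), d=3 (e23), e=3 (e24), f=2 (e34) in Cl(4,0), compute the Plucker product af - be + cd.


Plucker relation: af - be + cd
a*f = 3*2 = 6
b*e = (-3)*3 = -9
c*d = 4*3 = 12
af - be + cd = 6 - (-9) + 12
= 27


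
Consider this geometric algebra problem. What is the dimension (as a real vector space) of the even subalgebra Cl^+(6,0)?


Even subalgebra dimension = 2^(n-1)
n = 6 + 0 = 6
2^(6 - 1) = 2^5 = 32
Verification: sum of C(6,k) for even k = 1 + 15 + 15 + 1 = 32
Result = 32


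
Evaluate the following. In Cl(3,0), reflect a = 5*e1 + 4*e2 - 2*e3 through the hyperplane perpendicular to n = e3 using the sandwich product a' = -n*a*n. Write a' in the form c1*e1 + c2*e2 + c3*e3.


Reflection formula: a' = -n*a*n, with n = e3 (unit vector, n^2 = 1).
For reflection through hyperplane perp to e3:
The component along e3 flips sign, others stay.
a = (5, 4, -2)
a' = (5, 4, 2)
a' = 5*e1 + 4*e2 + 2*e3


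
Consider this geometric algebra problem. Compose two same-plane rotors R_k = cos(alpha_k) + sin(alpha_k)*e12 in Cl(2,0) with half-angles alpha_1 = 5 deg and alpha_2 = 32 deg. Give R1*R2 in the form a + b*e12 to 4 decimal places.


Same-plane rotors commute and their half-angles add:
R1*R2 = cos(a1 + a2) + sin(a1 + a2)*e12.
a1 + a2 = 5 + 32 = 37 deg
cos(37 deg) = 0.7986
sin(37 deg) = 0.6018
R1*R2 = 0.7986 + 0.6018*e12


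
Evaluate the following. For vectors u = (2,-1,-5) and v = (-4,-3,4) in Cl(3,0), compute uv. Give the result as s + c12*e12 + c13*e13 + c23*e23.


In Cl(3,0): e_i^2 = 1, e_ie_j = -e_je_i for i != j.
Scalar part = u . v = 2*(-4) + (-1)*(-3) + (-5)*4
= -8 + 3 + (-20) = -25
e12 coeff = 2*(-3) - (-1)*(-4) = -6 - 4 = -10
e13 coeff = 2*4 - (-5)*(-4) = 8 - 20 = -12
e23 coeff = (-1)*4 - (-5)*(-3) = -4 - 15 = -19
uv = -25 - 10*e12 - 12*e13 - 19*e23


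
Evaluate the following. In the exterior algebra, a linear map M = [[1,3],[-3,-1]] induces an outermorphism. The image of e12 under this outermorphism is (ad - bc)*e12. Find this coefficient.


The outermorphism of a linear map f sends e1^e2 to f(e1)^f(e2).
f(e1) = 1*e1 - 3*e2
f(e2) = 3*e1 - 1*e2
f(e1) ^ f(e2) = (1*e1 - 3*e2) ^ (3*e1 - 1*e2)
= 1*(-1)*e12 + (-3)*3*e21
= (-1 - (-9))*e12
= 8*e12
Coefficient = 8


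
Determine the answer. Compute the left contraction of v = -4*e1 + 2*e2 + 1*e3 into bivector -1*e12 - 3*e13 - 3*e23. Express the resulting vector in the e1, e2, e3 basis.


Left contraction v _| B = <vB>_1 (grade-1 part of the geometric product vB).
Using e1_|e12 = e2, e2_|e12 = -e1, e1_|e13 = e3, e3_|e13 = -e1, e2_|e23 = e3, e3_|e23 = -e2:
e1 coeff: -v2*b12 - v3*b13 = -(2)*(-1) - (1)*(-3) = 5
e2 coeff: v1*b12 - v3*b23 = (-4)*(-1) - (1)*(-3) = 7
e3 coeff: v1*b13 + v2*b23 = (-4)*(-3) + (2)*(-3) = 6
v _| B = 5*e1 + 7*e2 + 6*e3


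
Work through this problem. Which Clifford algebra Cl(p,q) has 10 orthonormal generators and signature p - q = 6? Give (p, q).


We need p + q = 10 and p - q = 6.
Adding: 2p = 10 + 6 = 16, so p = 8.
Then q = 10 - 8 = 2.
(p, q) = (8, 2)


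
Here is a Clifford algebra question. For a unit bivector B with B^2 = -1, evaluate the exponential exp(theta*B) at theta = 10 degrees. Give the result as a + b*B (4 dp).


For a unit bivector B with B^2 = -1, the exponential series gives
e^(theta*B) = cos(theta) + sin(theta)*B (the GA analogue of Euler's formula).
theta = 10 degrees = 0.174533 rad
cos(10 deg) = 0.9848
sin(10 deg) = 0.1736
exp(theta*B) = 0.9848 + 0.1736*B


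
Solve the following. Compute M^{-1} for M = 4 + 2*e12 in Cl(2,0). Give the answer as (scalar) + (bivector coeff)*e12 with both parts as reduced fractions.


M = 4 + 2*e12, where e12^2 = -1.
Since M commutes with its reverse ~M = a - b*e12, M * ~M = a^2 - b^2*e12^2 = a^2 + b^2.
So M^{-1} = ~M / (a^2 + b^2) = (a - b*e12)/(a^2 + b^2).
a^2 + b^2 = 16 + 4 = 20
Scalar part = 4/20 = 1/5
Bivector coeff = -2/20 = -1/10
M^{-1} = 1/5 - 1/10*e12


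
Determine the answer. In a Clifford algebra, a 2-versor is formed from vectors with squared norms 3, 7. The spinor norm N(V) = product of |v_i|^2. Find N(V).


Spinor norm N(V) = |v1|^2 * |v2|^2 * ... * |v2|^2
= 3 * 7
Running product: 3, 21
N(V) = 21


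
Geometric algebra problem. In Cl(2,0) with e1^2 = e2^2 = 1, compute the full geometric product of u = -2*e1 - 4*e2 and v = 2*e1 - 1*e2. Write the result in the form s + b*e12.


Expand: (-2*e1 - 4*e2)(2*e1 - 1*e2)
= (-2)*2*e1e1 + (-2)*(-1)*e1e2 + (-4)*2*e2e1 + (-4)*(-1)*e2e2
Using e1^2 = e2^2 = 1, e2e1 = -e1e2:
Scalar part s = (-2)*2 + (-4)*(-1) = -4 + 4 = 0
Bivector part b = (-2)*(-1) - (-4)*2 = 2 - (-8) = 10
uv = 0 + 10*e12


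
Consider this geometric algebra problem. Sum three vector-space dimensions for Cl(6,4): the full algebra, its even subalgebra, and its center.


n = 6 + 4 = 10
Total dim = 2^10 = 1024
Even subalgebra dim = 2^9 = 512
n is even, so center dim = 1
Sum = 1024 + 512 + 1 = 1537


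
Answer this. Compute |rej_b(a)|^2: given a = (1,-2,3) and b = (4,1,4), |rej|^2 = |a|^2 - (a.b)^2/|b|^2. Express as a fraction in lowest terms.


|a|^2 = 1^2 + (-2)^2 + 3^2 = 14
|b|^2 = 4^2 + 1^2 + 4^2 = 33
a . b = 1*4 + (-2)*1 + 3*4 = 14
(a.b)^2 = 14^2 = 196
|rej|^2 = 14 - 196/33
= (462 - 196)/33
= 266/33
In lowest terms: 266/33


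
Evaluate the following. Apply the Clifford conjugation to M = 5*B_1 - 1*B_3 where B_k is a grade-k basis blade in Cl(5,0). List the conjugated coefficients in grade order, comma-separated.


Clifford conjugate sign for grade k: (-1)^(k(k+1)/2)
Grade 1: (-1)^(1*2/2) = (-1)^1 = -1, coeff 5 -> -5
Grade 3: (-1)^(3*4/2) = (-1)^6 = 1, coeff -1 -> -1
Conjugated coefficients: -5, -1


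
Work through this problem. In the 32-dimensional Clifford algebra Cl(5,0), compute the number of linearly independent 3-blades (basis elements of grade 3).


Number of grade-k basis blades in Cl(p,q) with n = p + q is C(n, k).
n = 5 + 0 = 5
C(5, 3) = 5! / (3! * 2!)
= 120 / (6 * 2)
= 10


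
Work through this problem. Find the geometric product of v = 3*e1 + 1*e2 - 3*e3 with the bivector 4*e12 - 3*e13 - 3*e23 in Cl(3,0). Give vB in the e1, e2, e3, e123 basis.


vB has grade-1 (vector) and grade-3 (trivector) parts: vB = (v _| B) + (v ^ B).
Vector part <vB>_1:
  e1: -v2*b12 - v3*b13 = -(1)*(4) - (-3)*(-3) = -13
  e2: v1*b12 - v3*b23 = (3)*(4) - (-3)*(-3) = 3
  e3: v1*b13 + v2*b23 = (3)*(-3) + (1)*(-3) = -12
Trivector part <vB>_3:
  e123: v1*b23 - v2*b13 + v3*b12 = (3)*(-3) - (1)*(-3) + (-3)*(4) = -18
vB = -13*e1 + 3*e2 - 12*e3 - 18*e123
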